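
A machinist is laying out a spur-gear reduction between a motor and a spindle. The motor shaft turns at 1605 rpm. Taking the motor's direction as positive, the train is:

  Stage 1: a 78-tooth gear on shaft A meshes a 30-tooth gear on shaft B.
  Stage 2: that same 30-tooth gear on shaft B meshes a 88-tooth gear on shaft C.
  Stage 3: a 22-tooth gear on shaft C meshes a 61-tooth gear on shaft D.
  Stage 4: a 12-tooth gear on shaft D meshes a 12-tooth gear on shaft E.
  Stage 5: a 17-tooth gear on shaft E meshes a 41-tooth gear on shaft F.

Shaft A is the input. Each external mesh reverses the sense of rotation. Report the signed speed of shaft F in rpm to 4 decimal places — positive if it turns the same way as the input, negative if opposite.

-212.7379 rpm (opposite to input, |ω| = 212.7379 rpm)

Stage 1 [78T→30T]: ω = 1605.0000×78/30 = 4173.0000 rpm, dir flips to −; running = −4173.0000
Stage 2 [30T→88T]: ω = 4173.0000×30/88 = 1422.6136 rpm, dir flips to +; running = +1422.6136
Stage 3 [22T→61T]: ω = 1422.6136×22/61 = 513.0738 rpm, dir flips to −; running = −513.0738
Stage 4 [12T→12T]: ω = 513.0738×12/12 = 513.0738 rpm, dir flips to +; running = +513.0738
Stage 5 [17T→41T]: ω = 513.0738×17/41 = 212.7379 rpm, dir flips to −; running = −212.7379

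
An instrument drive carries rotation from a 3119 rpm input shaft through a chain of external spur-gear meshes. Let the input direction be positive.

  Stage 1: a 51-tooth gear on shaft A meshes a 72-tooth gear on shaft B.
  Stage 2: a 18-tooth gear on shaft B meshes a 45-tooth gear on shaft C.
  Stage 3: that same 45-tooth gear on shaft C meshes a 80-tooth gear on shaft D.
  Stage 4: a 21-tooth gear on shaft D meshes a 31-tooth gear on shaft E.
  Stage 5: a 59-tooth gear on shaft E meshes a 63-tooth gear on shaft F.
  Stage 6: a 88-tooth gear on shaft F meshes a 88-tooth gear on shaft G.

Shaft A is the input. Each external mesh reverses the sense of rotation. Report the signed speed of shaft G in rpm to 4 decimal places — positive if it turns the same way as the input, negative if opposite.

+315.3586 rpm (same as input, |ω| = 315.3586 rpm)

Stage 1 [51T→72T]: ω = 3119.0000×51/72 = 2209.2917 rpm, dir flips to −; running = −2209.2917
Stage 2 [18T→45T]: ω = 2209.2917×18/45 = 883.7167 rpm, dir flips to +; running = +883.7167
Stage 3 [45T→80T]: ω = 883.7167×45/80 = 497.0906 rpm, dir flips to −; running = −497.0906
Stage 4 [21T→31T]: ω = 497.0906×21/31 = 336.7388 rpm, dir flips to +; running = +336.7388
Stage 5 [59T→63T]: ω = 336.7388×59/63 = 315.3586 rpm, dir flips to −; running = −315.3586
Stage 6 [88T→88T]: ω = 315.3586×88/88 = 315.3586 rpm, dir flips to +; running = +315.3586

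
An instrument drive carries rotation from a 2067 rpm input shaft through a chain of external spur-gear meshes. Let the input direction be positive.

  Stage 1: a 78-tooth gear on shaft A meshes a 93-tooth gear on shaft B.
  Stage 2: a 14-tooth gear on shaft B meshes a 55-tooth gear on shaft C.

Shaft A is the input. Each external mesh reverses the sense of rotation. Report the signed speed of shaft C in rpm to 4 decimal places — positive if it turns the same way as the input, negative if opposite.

+441.2833 rpm (same as input, |ω| = 441.2833 rpm)

Stage 1 [78T→93T]: ω = 2067.0000×78/93 = 1733.6129 rpm, dir flips to −; running = −1733.6129
Stage 2 [14T→55T]: ω = 1733.6129×14/55 = 441.2833 rpm, dir flips to +; running = +441.2833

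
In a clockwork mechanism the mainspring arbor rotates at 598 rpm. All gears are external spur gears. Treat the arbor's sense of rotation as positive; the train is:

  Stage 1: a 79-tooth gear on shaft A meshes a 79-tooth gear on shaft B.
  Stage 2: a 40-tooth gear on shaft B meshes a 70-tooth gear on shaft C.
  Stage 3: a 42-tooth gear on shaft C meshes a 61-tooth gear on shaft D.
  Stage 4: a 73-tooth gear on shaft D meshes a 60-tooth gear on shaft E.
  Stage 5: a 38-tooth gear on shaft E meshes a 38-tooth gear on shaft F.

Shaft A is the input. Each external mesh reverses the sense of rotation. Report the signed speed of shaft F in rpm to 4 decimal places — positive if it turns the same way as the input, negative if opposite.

-286.2557 rpm (opposite to input, |ω| = 286.2557 rpm)

Stage 1 [79T→79T]: ω = 598.0000×79/79 = 598.0000 rpm, dir flips to −; running = −598.0000
Stage 2 [40T→70T]: ω = 598.0000×40/70 = 341.7143 rpm, dir flips to +; running = +341.7143
Stage 3 [42T→61T]: ω = 341.7143×42/61 = 235.2787 rpm, dir flips to −; running = −235.2787
Stage 4 [73T→60T]: ω = 235.2787×73/60 = 286.2557 rpm, dir flips to +; running = +286.2557
Stage 5 [38T→38T]: ω = 286.2557×38/38 = 286.2557 rpm, dir flips to −; running = −286.2557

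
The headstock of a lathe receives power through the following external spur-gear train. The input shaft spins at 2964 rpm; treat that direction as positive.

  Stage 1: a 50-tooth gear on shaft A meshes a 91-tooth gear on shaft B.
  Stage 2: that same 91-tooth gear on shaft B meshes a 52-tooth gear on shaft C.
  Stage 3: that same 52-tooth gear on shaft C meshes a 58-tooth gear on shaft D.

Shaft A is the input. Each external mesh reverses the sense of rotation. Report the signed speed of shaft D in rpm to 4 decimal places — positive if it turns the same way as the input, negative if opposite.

Stage 1 [50T→91T]: ω = 2964.0000×50/91 = 1628.5714 rpm, dir flips to −; running = −1628.5714
Stage 2 [91T→52T]: ω = 1628.5714×91/52 = 2850.0000 rpm, dir flips to +; running = +2850.0000
Stage 3 [52T→58T]: ω = 2850.0000×52/58 = 2555.1724 rpm, dir flips to −; running = −2555.1724

-2555.1724 rpm (opposite to input, |ω| = 2555.1724 rpm)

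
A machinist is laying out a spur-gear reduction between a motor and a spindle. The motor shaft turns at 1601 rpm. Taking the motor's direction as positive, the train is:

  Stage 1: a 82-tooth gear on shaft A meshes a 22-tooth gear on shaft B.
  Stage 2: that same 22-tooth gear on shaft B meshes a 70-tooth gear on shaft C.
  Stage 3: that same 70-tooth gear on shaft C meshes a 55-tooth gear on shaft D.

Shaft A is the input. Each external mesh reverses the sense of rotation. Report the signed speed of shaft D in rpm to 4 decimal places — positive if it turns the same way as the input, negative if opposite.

Stage 1 [82T→22T]: ω = 1601.0000×82/22 = 5967.3636 rpm, dir flips to −; running = −5967.3636
Stage 2 [22T→70T]: ω = 5967.3636×22/70 = 1875.4571 rpm, dir flips to +; running = +1875.4571
Stage 3 [70T→55T]: ω = 1875.4571×70/55 = 2386.9455 rpm, dir flips to −; running = −2386.9455

-2386.9455 rpm (opposite to input, |ω| = 2386.9455 rpm)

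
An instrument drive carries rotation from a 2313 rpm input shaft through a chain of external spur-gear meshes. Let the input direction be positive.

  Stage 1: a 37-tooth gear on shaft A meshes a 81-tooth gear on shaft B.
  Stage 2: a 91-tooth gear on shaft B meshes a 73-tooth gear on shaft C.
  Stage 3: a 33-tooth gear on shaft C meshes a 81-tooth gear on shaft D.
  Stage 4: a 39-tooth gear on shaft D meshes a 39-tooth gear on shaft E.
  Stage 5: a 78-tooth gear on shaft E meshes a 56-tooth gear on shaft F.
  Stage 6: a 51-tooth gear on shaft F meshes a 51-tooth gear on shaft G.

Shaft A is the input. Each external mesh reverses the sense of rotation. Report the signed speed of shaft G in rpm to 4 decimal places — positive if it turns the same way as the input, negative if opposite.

Stage 1 [37T→81T]: ω = 2313.0000×37/81 = 1056.5556 rpm, dir flips to −; running = −1056.5556
Stage 2 [91T→73T]: ω = 1056.5556×91/73 = 1317.0761 rpm, dir flips to +; running = +1317.0761
Stage 3 [33T→81T]: ω = 1317.0761×33/81 = 536.5866 rpm, dir flips to −; running = −536.5866
Stage 4 [39T→39T]: ω = 536.5866×39/39 = 536.5866 rpm, dir flips to +; running = +536.5866
Stage 5 [78T→56T]: ω = 536.5866×78/56 = 747.3884 rpm, dir flips to −; running = −747.3884
Stage 6 [51T→51T]: ω = 747.3884×51/51 = 747.3884 rpm, dir flips to +; running = +747.3884

+747.3884 rpm (same as input, |ω| = 747.3884 rpm)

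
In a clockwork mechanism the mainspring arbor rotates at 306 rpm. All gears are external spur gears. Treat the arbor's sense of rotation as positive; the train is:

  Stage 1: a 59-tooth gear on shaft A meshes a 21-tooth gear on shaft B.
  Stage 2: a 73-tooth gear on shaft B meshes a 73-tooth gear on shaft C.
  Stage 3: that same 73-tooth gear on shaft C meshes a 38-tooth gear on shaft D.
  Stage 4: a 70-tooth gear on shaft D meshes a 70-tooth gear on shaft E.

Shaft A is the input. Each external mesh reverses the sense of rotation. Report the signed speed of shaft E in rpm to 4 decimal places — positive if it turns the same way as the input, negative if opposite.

+1651.5564 rpm (same as input, |ω| = 1651.5564 rpm)

Stage 1 [59T→21T]: ω = 306.0000×59/21 = 859.7143 rpm, dir flips to −; running = −859.7143
Stage 2 [73T→73T]: ω = 859.7143×73/73 = 859.7143 rpm, dir flips to +; running = +859.7143
Stage 3 [73T→38T]: ω = 859.7143×73/38 = 1651.5564 rpm, dir flips to −; running = −1651.5564
Stage 4 [70T→70T]: ω = 1651.5564×70/70 = 1651.5564 rpm, dir flips to +; running = +1651.5564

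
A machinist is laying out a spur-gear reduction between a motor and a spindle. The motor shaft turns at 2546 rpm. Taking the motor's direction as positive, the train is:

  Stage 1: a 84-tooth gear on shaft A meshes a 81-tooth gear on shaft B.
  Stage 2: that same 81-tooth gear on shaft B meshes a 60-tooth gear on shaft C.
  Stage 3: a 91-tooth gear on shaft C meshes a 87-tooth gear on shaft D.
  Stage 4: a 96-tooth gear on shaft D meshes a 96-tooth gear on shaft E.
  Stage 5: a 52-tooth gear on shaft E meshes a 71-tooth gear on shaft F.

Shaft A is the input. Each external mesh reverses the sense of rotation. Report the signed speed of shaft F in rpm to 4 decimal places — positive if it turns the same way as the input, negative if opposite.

Stage 1 [84T→81T]: ω = 2546.0000×84/81 = 2640.2963 rpm, dir flips to −; running = −2640.2963
Stage 2 [81T→60T]: ω = 2640.2963×81/60 = 3564.4000 rpm, dir flips to +; running = +3564.4000
Stage 3 [91T→87T]: ω = 3564.4000×91/87 = 3728.2805 rpm, dir flips to −; running = −3728.2805
Stage 4 [96T→96T]: ω = 3728.2805×96/96 = 3728.2805 rpm, dir flips to +; running = +3728.2805
Stage 5 [52T→71T]: ω = 3728.2805×52/71 = 2730.5716 rpm, dir flips to −; running = −2730.5716

-2730.5716 rpm (opposite to input, |ω| = 2730.5716 rpm)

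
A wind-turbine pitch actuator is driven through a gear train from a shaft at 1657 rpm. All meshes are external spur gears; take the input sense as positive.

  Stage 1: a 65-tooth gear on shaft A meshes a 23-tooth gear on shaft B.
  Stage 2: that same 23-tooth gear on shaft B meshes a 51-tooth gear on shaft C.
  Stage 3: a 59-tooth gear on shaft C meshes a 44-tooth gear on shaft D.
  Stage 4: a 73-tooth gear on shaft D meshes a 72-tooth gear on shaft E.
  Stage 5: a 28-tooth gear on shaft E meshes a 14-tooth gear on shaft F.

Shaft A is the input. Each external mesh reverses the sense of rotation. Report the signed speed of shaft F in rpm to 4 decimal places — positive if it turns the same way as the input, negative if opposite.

-5742.2935 rpm (opposite to input, |ω| = 5742.2935 rpm)

Stage 1 [65T→23T]: ω = 1657.0000×65/23 = 4682.8261 rpm, dir flips to −; running = −4682.8261
Stage 2 [23T→51T]: ω = 4682.8261×23/51 = 2111.8627 rpm, dir flips to +; running = +2111.8627
Stage 3 [59T→44T]: ω = 2111.8627×59/44 = 2831.8160 rpm, dir flips to −; running = −2831.8160
Stage 4 [73T→72T]: ω = 2831.8160×73/72 = 2871.1467 rpm, dir flips to +; running = +2871.1467
Stage 5 [28T→14T]: ω = 2871.1467×28/14 = 5742.2935 rpm, dir flips to −; running = −5742.2935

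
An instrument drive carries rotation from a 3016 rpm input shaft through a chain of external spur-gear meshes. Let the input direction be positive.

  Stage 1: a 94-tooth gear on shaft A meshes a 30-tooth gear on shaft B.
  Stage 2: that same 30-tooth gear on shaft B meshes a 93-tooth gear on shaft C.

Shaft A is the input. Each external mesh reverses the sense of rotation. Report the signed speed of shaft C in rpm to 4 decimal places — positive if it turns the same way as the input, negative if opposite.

Stage 1 [94T→30T]: ω = 3016.0000×94/30 = 9450.1333 rpm, dir flips to −; running = −9450.1333
Stage 2 [30T→93T]: ω = 9450.1333×30/93 = 3048.4301 rpm, dir flips to +; running = +3048.4301

+3048.4301 rpm (same as input, |ω| = 3048.4301 rpm)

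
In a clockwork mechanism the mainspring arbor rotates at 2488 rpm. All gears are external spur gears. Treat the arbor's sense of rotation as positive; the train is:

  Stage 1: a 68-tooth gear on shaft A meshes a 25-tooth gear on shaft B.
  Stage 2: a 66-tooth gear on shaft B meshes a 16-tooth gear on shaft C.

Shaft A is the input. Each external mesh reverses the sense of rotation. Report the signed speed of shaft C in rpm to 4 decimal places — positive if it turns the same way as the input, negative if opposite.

+27915.3600 rpm (same as input, |ω| = 27915.3600 rpm)

Stage 1 [68T→25T]: ω = 2488.0000×68/25 = 6767.3600 rpm, dir flips to −; running = −6767.3600
Stage 2 [66T→16T]: ω = 6767.3600×66/16 = 27915.3600 rpm, dir flips to +; running = +27915.3600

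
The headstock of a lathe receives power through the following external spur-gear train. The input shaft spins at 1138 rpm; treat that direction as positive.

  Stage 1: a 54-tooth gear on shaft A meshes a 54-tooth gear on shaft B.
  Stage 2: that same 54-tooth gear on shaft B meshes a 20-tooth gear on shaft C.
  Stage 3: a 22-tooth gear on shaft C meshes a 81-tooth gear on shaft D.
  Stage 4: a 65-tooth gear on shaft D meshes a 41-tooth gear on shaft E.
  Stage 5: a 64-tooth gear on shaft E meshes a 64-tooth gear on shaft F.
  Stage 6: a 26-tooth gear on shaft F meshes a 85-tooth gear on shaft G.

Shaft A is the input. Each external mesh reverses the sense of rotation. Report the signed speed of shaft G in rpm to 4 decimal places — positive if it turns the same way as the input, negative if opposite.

+404.6948 rpm (same as input, |ω| = 404.6948 rpm)

Stage 1 [54T→54T]: ω = 1138.0000×54/54 = 1138.0000 rpm, dir flips to −; running = −1138.0000
Stage 2 [54T→20T]: ω = 1138.0000×54/20 = 3072.6000 rpm, dir flips to +; running = +3072.6000
Stage 3 [22T→81T]: ω = 3072.6000×22/81 = 834.5333 rpm, dir flips to −; running = −834.5333
Stage 4 [65T→41T]: ω = 834.5333×65/41 = 1323.0407 rpm, dir flips to +; running = +1323.0407
Stage 5 [64T→64T]: ω = 1323.0407×64/64 = 1323.0407 rpm, dir flips to −; running = −1323.0407
Stage 6 [26T→85T]: ω = 1323.0407×26/85 = 404.6948 rpm, dir flips to +; running = +404.6948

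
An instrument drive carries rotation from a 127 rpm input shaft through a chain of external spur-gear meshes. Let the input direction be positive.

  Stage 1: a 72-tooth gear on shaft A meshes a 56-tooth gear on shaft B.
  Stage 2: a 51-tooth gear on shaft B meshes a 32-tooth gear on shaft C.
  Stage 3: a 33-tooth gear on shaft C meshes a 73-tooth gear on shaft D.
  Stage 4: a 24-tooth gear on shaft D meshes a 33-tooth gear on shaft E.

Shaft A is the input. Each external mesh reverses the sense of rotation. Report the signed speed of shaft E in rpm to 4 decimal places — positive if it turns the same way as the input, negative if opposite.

Stage 1 [72T→56T]: ω = 127.0000×72/56 = 163.2857 rpm, dir flips to −; running = −163.2857
Stage 2 [51T→32T]: ω = 163.2857×51/32 = 260.2366 rpm, dir flips to +; running = +260.2366
Stage 3 [33T→73T]: ω = 260.2366×33/73 = 117.6412 rpm, dir flips to −; running = −117.6412
Stage 4 [24T→33T]: ω = 117.6412×24/33 = 85.5572 rpm, dir flips to +; running = +85.5572

+85.5572 rpm (same as input, |ω| = 85.5572 rpm)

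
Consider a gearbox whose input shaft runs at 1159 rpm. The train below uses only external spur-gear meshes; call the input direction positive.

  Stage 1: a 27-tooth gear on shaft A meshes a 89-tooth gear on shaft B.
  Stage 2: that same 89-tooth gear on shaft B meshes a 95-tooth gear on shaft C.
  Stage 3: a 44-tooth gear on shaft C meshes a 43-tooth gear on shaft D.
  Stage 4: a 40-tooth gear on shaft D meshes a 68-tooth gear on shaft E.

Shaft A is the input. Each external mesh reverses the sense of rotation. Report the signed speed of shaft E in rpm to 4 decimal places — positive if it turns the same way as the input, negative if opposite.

+198.2709 rpm (same as input, |ω| = 198.2709 rpm)

Stage 1 [27T→89T]: ω = 1159.0000×27/89 = 351.6067 rpm, dir flips to −; running = −351.6067
Stage 2 [89T→95T]: ω = 351.6067×89/95 = 329.4000 rpm, dir flips to +; running = +329.4000
Stage 3 [44T→43T]: ω = 329.4000×44/43 = 337.0605 rpm, dir flips to −; running = −337.0605
Stage 4 [40T→68T]: ω = 337.0605×40/68 = 198.2709 rpm, dir flips to +; running = +198.2709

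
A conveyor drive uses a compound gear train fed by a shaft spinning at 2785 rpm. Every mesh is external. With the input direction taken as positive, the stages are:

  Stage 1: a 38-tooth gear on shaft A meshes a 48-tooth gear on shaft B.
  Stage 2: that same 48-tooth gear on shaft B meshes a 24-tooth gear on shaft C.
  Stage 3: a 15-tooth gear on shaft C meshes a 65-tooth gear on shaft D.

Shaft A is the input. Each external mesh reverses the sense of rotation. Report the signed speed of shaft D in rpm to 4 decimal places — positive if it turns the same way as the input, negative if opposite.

Stage 1 [38T→48T]: ω = 2785.0000×38/48 = 2204.7917 rpm, dir flips to −; running = −2204.7917
Stage 2 [48T→24T]: ω = 2204.7917×48/24 = 4409.5833 rpm, dir flips to +; running = +4409.5833
Stage 3 [15T→65T]: ω = 4409.5833×15/65 = 1017.5962 rpm, dir flips to −; running = −1017.5962

-1017.5962 rpm (opposite to input, |ω| = 1017.5962 rpm)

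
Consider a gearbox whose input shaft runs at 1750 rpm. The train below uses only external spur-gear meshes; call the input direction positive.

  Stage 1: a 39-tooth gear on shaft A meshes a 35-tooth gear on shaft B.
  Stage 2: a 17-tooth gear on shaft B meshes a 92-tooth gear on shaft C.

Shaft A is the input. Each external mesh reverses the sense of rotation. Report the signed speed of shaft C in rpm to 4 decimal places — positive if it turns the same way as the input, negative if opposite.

+360.3261 rpm (same as input, |ω| = 360.3261 rpm)

Stage 1 [39T→35T]: ω = 1750.0000×39/35 = 1950.0000 rpm, dir flips to −; running = −1950.0000
Stage 2 [17T→92T]: ω = 1950.0000×17/92 = 360.3261 rpm, dir flips to +; running = +360.3261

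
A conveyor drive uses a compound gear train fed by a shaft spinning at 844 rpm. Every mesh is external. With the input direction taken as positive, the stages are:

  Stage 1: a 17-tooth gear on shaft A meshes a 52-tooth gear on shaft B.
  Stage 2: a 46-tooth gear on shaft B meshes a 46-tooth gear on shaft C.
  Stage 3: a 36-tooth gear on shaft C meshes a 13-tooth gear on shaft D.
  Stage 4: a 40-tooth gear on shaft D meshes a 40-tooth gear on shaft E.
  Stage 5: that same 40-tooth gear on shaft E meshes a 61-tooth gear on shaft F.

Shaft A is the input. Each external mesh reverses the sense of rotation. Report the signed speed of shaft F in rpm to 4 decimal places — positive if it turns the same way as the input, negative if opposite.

Stage 1 [17T→52T]: ω = 844.0000×17/52 = 275.9231 rpm, dir flips to −; running = −275.9231
Stage 2 [46T→46T]: ω = 275.9231×46/46 = 275.9231 rpm, dir flips to +; running = +275.9231
Stage 3 [36T→13T]: ω = 275.9231×36/13 = 764.0947 rpm, dir flips to −; running = −764.0947
Stage 4 [40T→40T]: ω = 764.0947×40/40 = 764.0947 rpm, dir flips to +; running = +764.0947
Stage 5 [40T→61T]: ω = 764.0947×40/61 = 501.0457 rpm, dir flips to −; running = −501.0457

-501.0457 rpm (opposite to input, |ω| = 501.0457 rpm)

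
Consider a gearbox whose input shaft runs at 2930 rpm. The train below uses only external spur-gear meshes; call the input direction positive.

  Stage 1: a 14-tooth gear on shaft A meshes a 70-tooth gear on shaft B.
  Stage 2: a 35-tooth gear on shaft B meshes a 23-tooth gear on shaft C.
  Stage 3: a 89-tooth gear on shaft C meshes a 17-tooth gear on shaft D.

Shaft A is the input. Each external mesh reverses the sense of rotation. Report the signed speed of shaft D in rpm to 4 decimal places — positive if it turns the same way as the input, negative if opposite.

Stage 1 [14T→70T]: ω = 2930.0000×14/70 = 586.0000 rpm, dir flips to −; running = −586.0000
Stage 2 [35T→23T]: ω = 586.0000×35/23 = 891.7391 rpm, dir flips to +; running = +891.7391
Stage 3 [89T→17T]: ω = 891.7391×89/17 = 4668.5166 rpm, dir flips to −; running = −4668.5166

-4668.5166 rpm (opposite to input, |ω| = 4668.5166 rpm)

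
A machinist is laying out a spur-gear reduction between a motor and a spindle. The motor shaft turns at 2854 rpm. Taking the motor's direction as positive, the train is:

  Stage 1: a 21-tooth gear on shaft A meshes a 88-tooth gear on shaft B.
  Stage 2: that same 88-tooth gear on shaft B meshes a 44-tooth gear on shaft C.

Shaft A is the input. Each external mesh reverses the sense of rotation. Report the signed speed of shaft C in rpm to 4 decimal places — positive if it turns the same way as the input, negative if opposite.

+1362.1364 rpm (same as input, |ω| = 1362.1364 rpm)

Stage 1 [21T→88T]: ω = 2854.0000×21/88 = 681.0682 rpm, dir flips to −; running = −681.0682
Stage 2 [88T→44T]: ω = 681.0682×88/44 = 1362.1364 rpm, dir flips to +; running = +1362.1364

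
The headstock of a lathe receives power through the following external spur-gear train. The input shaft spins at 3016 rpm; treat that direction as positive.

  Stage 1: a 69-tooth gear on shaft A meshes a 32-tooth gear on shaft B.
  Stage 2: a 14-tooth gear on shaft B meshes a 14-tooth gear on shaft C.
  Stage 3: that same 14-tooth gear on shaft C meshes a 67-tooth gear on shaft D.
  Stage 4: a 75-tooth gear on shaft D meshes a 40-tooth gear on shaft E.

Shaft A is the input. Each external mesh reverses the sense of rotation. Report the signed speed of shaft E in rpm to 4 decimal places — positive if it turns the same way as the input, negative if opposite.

Stage 1 [69T→32T]: ω = 3016.0000×69/32 = 6503.2500 rpm, dir flips to −; running = −6503.2500
Stage 2 [14T→14T]: ω = 6503.2500×14/14 = 6503.2500 rpm, dir flips to +; running = +6503.2500
Stage 3 [14T→67T]: ω = 6503.2500×14/67 = 1358.8881 rpm, dir flips to −; running = −1358.8881
Stage 4 [75T→40T]: ω = 1358.8881×75/40 = 2547.9151 rpm, dir flips to +; running = +2547.9151

+2547.9151 rpm (same as input, |ω| = 2547.9151 rpm)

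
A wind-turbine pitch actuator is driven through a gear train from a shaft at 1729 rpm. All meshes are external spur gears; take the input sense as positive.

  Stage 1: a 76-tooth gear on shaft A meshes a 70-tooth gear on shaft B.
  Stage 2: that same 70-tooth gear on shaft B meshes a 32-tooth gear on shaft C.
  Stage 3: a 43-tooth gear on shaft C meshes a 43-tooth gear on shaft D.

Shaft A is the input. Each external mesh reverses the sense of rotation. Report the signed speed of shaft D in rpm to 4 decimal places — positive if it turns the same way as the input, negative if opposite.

Stage 1 [76T→70T]: ω = 1729.0000×76/70 = 1877.2000 rpm, dir flips to −; running = −1877.2000
Stage 2 [70T→32T]: ω = 1877.2000×70/32 = 4106.3750 rpm, dir flips to +; running = +4106.3750
Stage 3 [43T→43T]: ω = 4106.3750×43/43 = 4106.3750 rpm, dir flips to −; running = −4106.3750

-4106.3750 rpm (opposite to input, |ω| = 4106.3750 rpm)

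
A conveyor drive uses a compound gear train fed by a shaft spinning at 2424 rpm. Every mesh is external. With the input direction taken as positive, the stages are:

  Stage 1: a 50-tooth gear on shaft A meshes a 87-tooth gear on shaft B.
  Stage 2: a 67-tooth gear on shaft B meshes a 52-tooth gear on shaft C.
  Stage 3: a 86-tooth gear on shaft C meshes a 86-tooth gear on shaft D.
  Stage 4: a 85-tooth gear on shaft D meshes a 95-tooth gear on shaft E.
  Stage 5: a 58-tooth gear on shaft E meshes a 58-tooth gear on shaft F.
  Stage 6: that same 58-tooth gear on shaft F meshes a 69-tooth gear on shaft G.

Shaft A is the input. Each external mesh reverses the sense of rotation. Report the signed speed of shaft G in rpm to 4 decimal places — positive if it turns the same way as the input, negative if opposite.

Stage 1 [50T→87T]: ω = 2424.0000×50/87 = 1393.1034 rpm, dir flips to −; running = −1393.1034
Stage 2 [67T→52T]: ω = 1393.1034×67/52 = 1794.9602 rpm, dir flips to +; running = +1794.9602
Stage 3 [86T→86T]: ω = 1794.9602×86/86 = 1794.9602 rpm, dir flips to −; running = −1794.9602
Stage 4 [85T→95T]: ω = 1794.9602×85/95 = 1606.0170 rpm, dir flips to +; running = +1606.0170
Stage 5 [58T→58T]: ω = 1606.0170×58/58 = 1606.0170 rpm, dir flips to −; running = −1606.0170
Stage 6 [58T→69T]: ω = 1606.0170×58/69 = 1349.9853 rpm, dir flips to +; running = +1349.9853

+1349.9853 rpm (same as input, |ω| = 1349.9853 rpm)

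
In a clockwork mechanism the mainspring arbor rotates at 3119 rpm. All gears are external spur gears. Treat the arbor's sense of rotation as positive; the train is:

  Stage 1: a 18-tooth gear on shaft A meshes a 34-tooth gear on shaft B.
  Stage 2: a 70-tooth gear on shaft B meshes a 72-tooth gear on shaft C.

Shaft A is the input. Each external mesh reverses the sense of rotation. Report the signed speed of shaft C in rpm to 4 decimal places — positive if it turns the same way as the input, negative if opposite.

Stage 1 [18T→34T]: ω = 3119.0000×18/34 = 1651.2353 rpm, dir flips to −; running = −1651.2353
Stage 2 [70T→72T]: ω = 1651.2353×70/72 = 1605.3676 rpm, dir flips to +; running = +1605.3676

+1605.3676 rpm (same as input, |ω| = 1605.3676 rpm)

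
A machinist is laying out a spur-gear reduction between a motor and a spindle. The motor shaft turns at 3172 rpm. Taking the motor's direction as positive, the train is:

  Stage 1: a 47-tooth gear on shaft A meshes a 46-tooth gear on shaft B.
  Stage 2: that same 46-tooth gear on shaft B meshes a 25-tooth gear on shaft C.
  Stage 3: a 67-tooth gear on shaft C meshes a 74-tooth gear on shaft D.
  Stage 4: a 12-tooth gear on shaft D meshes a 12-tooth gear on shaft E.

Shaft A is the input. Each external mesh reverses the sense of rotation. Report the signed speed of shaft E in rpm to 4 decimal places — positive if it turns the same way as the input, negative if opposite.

Stage 1 [47T→46T]: ω = 3172.0000×47/46 = 3240.9565 rpm, dir flips to −; running = −3240.9565
Stage 2 [46T→25T]: ω = 3240.9565×46/25 = 5963.3600 rpm, dir flips to +; running = +5963.3600
Stage 3 [67T→74T]: ω = 5963.3600×67/74 = 5399.2584 rpm, dir flips to −; running = −5399.2584
Stage 4 [12T→12T]: ω = 5399.2584×12/12 = 5399.2584 rpm, dir flips to +; running = +5399.2584

+5399.2584 rpm (same as input, |ω| = 5399.2584 rpm)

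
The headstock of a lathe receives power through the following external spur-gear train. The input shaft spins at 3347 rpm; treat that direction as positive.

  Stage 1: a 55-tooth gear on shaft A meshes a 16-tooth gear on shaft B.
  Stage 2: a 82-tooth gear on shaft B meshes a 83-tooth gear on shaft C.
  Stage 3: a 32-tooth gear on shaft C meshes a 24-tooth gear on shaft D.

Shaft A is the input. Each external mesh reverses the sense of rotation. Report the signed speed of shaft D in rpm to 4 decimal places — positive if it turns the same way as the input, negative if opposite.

Stage 1 [55T→16T]: ω = 3347.0000×55/16 = 11505.3125 rpm, dir flips to −; running = −11505.3125
Stage 2 [82T→83T]: ω = 11505.3125×82/83 = 11366.6943 rpm, dir flips to +; running = +11366.6943
Stage 3 [32T→24T]: ω = 11366.6943×32/24 = 15155.5924 rpm, dir flips to −; running = −15155.5924

-15155.5924 rpm (opposite to input, |ω| = 15155.5924 rpm)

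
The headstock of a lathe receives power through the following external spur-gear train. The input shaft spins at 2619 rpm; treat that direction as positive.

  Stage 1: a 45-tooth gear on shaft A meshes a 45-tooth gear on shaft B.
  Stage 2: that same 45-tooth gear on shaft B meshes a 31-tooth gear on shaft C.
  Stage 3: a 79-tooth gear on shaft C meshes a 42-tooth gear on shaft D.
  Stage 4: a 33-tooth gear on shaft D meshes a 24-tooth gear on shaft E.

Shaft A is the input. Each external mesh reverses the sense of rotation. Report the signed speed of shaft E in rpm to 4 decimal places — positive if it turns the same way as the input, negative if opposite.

Stage 1 [45T→45T]: ω = 2619.0000×45/45 = 2619.0000 rpm, dir flips to −; running = −2619.0000
Stage 2 [45T→31T]: ω = 2619.0000×45/31 = 3801.7742 rpm, dir flips to +; running = +3801.7742
Stage 3 [79T→42T]: ω = 3801.7742×79/42 = 7150.9562 rpm, dir flips to −; running = −7150.9562
Stage 4 [33T→24T]: ω = 7150.9562×33/24 = 9832.5648 rpm, dir flips to +; running = +9832.5648

+9832.5648 rpm (same as input, |ω| = 9832.5648 rpm)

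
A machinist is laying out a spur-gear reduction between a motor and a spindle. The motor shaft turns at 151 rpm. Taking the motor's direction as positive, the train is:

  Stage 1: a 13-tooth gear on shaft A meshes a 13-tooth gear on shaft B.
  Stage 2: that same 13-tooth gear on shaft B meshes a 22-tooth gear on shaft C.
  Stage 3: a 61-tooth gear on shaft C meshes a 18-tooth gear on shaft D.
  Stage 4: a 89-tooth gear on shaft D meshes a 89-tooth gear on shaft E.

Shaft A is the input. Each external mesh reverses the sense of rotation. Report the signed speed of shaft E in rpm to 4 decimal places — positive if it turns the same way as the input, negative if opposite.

Stage 1 [13T→13T]: ω = 151.0000×13/13 = 151.0000 rpm, dir flips to −; running = −151.0000
Stage 2 [13T→22T]: ω = 151.0000×13/22 = 89.2273 rpm, dir flips to +; running = +89.2273
Stage 3 [61T→18T]: ω = 89.2273×61/18 = 302.3813 rpm, dir flips to −; running = −302.3813
Stage 4 [89T→89T]: ω = 302.3813×89/89 = 302.3813 rpm, dir flips to +; running = +302.3813

+302.3813 rpm (same as input, |ω| = 302.3813 rpm)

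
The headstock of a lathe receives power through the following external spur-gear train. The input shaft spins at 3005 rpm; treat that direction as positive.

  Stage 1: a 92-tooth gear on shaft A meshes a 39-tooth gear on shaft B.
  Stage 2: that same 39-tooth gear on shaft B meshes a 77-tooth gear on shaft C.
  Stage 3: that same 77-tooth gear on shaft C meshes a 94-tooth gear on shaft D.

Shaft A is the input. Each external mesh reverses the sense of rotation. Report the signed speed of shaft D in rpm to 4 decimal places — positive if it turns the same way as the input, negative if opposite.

Stage 1 [92T→39T]: ω = 3005.0000×92/39 = 7088.7179 rpm, dir flips to −; running = −7088.7179
Stage 2 [39T→77T]: ω = 7088.7179×39/77 = 3590.3896 rpm, dir flips to +; running = +3590.3896
Stage 3 [77T→94T]: ω = 3590.3896×77/94 = 2941.0638 rpm, dir flips to −; running = −2941.0638

-2941.0638 rpm (opposite to input, |ω| = 2941.0638 rpm)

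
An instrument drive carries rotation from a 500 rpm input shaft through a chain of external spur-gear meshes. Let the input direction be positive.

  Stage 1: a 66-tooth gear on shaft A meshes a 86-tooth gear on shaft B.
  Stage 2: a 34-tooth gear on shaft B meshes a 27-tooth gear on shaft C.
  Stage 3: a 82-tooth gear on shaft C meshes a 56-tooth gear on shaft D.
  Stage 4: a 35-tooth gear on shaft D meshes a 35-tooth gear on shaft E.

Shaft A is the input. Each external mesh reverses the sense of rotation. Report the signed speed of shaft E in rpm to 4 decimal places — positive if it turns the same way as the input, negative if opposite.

+707.5489 rpm (same as input, |ω| = 707.5489 rpm)

Stage 1 [66T→86T]: ω = 500.0000×66/86 = 383.7209 rpm, dir flips to −; running = −383.7209
Stage 2 [34T→27T]: ω = 383.7209×34/27 = 483.2041 rpm, dir flips to +; running = +483.2041
Stage 3 [82T→56T]: ω = 483.2041×82/56 = 707.5489 rpm, dir flips to −; running = −707.5489
Stage 4 [35T→35T]: ω = 707.5489×35/35 = 707.5489 rpm, dir flips to +; running = +707.5489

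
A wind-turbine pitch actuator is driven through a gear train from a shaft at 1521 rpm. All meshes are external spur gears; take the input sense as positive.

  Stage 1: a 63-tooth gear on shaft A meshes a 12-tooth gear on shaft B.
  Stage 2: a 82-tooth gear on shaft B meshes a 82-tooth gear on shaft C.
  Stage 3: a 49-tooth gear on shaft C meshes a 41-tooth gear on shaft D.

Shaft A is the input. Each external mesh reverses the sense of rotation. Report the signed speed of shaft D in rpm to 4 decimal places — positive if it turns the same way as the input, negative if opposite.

-9543.3476 rpm (opposite to input, |ω| = 9543.3476 rpm)

Stage 1 [63T→12T]: ω = 1521.0000×63/12 = 7985.2500 rpm, dir flips to −; running = −7985.2500
Stage 2 [82T→82T]: ω = 7985.2500×82/82 = 7985.2500 rpm, dir flips to +; running = +7985.2500
Stage 3 [49T→41T]: ω = 7985.2500×49/41 = 9543.3476 rpm, dir flips to −; running = −9543.3476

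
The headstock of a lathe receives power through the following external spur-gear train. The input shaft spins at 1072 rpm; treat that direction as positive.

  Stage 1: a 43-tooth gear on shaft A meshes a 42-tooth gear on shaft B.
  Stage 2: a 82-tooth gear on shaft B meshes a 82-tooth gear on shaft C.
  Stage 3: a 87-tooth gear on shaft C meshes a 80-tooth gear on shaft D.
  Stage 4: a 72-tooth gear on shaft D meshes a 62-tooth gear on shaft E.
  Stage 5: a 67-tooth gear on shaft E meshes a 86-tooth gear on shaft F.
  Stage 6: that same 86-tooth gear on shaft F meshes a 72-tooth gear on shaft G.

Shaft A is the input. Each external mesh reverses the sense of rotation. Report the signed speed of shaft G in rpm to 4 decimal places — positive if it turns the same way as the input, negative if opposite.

Stage 1 [43T→42T]: ω = 1072.0000×43/42 = 1097.5238 rpm, dir flips to −; running = −1097.5238
Stage 2 [82T→82T]: ω = 1097.5238×82/82 = 1097.5238 rpm, dir flips to +; running = +1097.5238
Stage 3 [87T→80T]: ω = 1097.5238×87/80 = 1193.5571 rpm, dir flips to −; running = −1193.5571
Stage 4 [72T→62T]: ω = 1193.5571×72/62 = 1386.0664 rpm, dir flips to +; running = +1386.0664
Stage 5 [67T→86T]: ω = 1386.0664×67/86 = 1079.8424 rpm, dir flips to −; running = −1079.8424
Stage 6 [86T→72T]: ω = 1079.8424×86/72 = 1289.8118 rpm, dir flips to +; running = +1289.8118

+1289.8118 rpm (same as input, |ω| = 1289.8118 rpm)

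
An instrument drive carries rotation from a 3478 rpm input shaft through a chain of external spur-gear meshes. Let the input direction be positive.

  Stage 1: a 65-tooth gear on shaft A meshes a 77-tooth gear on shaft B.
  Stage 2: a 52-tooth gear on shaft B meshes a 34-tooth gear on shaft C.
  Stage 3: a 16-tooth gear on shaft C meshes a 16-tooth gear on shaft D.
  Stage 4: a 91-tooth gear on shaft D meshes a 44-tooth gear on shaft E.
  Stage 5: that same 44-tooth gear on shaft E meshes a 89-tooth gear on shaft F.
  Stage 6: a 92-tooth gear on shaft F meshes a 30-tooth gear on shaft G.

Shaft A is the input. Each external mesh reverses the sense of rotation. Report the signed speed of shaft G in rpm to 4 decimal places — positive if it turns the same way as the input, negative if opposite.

+14079.7387 rpm (same as input, |ω| = 14079.7387 rpm)

Stage 1 [65T→77T]: ω = 3478.0000×65/77 = 2935.9740 rpm, dir flips to −; running = −2935.9740
Stage 2 [52T→34T]: ω = 2935.9740×52/34 = 4490.3132 rpm, dir flips to +; running = +4490.3132
Stage 3 [16T→16T]: ω = 4490.3132×16/16 = 4490.3132 rpm, dir flips to −; running = −4490.3132
Stage 4 [91T→44T]: ω = 4490.3132×91/44 = 9286.7842 rpm, dir flips to +; running = +9286.7842
Stage 5 [44T→89T]: ω = 9286.7842×44/89 = 4591.2191 rpm, dir flips to −; running = −4591.2191
Stage 6 [92T→30T]: ω = 4591.2191×92/30 = 14079.7387 rpm, dir flips to +; running = +14079.7387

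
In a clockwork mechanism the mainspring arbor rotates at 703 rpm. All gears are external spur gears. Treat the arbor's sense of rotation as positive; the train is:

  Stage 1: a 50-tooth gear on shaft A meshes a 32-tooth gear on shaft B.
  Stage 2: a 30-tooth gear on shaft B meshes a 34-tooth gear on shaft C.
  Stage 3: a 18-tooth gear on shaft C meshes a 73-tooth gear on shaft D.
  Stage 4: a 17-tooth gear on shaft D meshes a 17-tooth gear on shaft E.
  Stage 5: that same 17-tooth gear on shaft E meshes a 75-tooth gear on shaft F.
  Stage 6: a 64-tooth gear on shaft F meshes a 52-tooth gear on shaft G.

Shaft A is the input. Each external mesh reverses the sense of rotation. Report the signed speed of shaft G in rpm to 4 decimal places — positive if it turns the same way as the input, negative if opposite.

Stage 1 [50T→32T]: ω = 703.0000×50/32 = 1098.4375 rpm, dir flips to −; running = −1098.4375
Stage 2 [30T→34T]: ω = 1098.4375×30/34 = 969.2096 rpm, dir flips to +; running = +969.2096
Stage 3 [18T→73T]: ω = 969.2096×18/73 = 238.9832 rpm, dir flips to −; running = −238.9832
Stage 4 [17T→17T]: ω = 238.9832×17/17 = 238.9832 rpm, dir flips to +; running = +238.9832
Stage 5 [17T→75T]: ω = 238.9832×17/75 = 54.1695 rpm, dir flips to −; running = −54.1695
Stage 6 [64T→52T]: ω = 54.1695×64/52 = 66.6702 rpm, dir flips to +; running = +66.6702

+66.6702 rpm (same as input, |ω| = 66.6702 rpm)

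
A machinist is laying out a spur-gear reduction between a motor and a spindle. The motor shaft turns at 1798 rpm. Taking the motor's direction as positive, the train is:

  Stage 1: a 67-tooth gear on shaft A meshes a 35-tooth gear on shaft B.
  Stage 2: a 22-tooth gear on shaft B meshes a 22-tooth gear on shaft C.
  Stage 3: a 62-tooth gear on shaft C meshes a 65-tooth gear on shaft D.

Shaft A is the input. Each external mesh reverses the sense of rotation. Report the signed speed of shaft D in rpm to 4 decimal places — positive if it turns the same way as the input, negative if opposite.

Stage 1 [67T→35T]: ω = 1798.0000×67/35 = 3441.8857 rpm, dir flips to −; running = −3441.8857
Stage 2 [22T→22T]: ω = 3441.8857×22/22 = 3441.8857 rpm, dir flips to +; running = +3441.8857
Stage 3 [62T→65T]: ω = 3441.8857×62/65 = 3283.0295 rpm, dir flips to −; running = −3283.0295

-3283.0295 rpm (opposite to input, |ω| = 3283.0295 rpm)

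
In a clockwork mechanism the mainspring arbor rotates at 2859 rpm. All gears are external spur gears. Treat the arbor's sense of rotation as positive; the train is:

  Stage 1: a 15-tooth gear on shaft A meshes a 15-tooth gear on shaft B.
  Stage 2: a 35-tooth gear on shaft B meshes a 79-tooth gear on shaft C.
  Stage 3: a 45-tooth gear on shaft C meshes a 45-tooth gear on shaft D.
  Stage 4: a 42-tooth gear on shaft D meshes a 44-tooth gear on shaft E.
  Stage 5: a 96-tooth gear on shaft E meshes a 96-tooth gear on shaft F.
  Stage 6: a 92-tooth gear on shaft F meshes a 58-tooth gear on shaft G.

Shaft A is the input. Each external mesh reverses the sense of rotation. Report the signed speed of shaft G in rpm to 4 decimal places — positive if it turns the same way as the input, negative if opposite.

+1917.8364 rpm (same as input, |ω| = 1917.8364 rpm)

Stage 1 [15T→15T]: ω = 2859.0000×15/15 = 2859.0000 rpm, dir flips to −; running = −2859.0000
Stage 2 [35T→79T]: ω = 2859.0000×35/79 = 1266.6456 rpm, dir flips to +; running = +1266.6456
Stage 3 [45T→45T]: ω = 1266.6456×45/45 = 1266.6456 rpm, dir flips to −; running = −1266.6456
Stage 4 [42T→44T]: ω = 1266.6456×42/44 = 1209.0708 rpm, dir flips to +; running = +1209.0708
Stage 5 [96T→96T]: ω = 1209.0708×96/96 = 1209.0708 rpm, dir flips to −; running = −1209.0708
Stage 6 [92T→58T]: ω = 1209.0708×92/58 = 1917.8364 rpm, dir flips to +; running = +1917.8364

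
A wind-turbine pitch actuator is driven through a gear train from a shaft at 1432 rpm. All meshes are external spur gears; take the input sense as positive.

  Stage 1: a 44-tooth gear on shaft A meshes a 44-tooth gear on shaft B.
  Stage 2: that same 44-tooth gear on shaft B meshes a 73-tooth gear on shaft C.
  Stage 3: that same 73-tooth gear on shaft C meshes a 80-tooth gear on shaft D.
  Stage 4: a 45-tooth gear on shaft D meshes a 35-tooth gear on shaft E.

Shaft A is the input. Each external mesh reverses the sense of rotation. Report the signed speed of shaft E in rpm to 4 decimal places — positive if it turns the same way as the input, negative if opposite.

+1012.6286 rpm (same as input, |ω| = 1012.6286 rpm)

Stage 1 [44T→44T]: ω = 1432.0000×44/44 = 1432.0000 rpm, dir flips to −; running = −1432.0000
Stage 2 [44T→73T]: ω = 1432.0000×44/73 = 863.1233 rpm, dir flips to +; running = +863.1233
Stage 3 [73T→80T]: ω = 863.1233×73/80 = 787.6000 rpm, dir flips to −; running = −787.6000
Stage 4 [45T→35T]: ω = 787.6000×45/35 = 1012.6286 rpm, dir flips to +; running = +1012.6286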